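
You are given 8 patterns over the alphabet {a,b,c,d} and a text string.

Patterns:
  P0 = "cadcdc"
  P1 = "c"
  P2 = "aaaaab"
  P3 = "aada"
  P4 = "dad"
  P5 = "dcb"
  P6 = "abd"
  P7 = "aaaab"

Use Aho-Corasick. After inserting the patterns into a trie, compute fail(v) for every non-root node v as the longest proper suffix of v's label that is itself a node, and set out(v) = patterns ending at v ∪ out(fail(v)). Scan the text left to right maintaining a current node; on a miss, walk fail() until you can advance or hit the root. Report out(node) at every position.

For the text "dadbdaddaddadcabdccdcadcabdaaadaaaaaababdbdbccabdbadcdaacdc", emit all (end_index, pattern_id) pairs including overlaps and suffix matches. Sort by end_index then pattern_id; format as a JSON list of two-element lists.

Construct AC machine:
Trie (insert patterns):
  n0 'ε': a→7 c→1 d→15
  n1 'c': a→2  ←P1
  n2 'ca': d→3
  n3 'cad': c→4
  n4 'cadc': d→5
  n5 'cadcd': c→6
  n6 'cadcdc': ·  ←P0
  n7 'a': a→8 b→20
  n8 'aa': a→9 d→13
  n9 'aaa': a→10
  n10 'aaaa': a→11 b→22
  n11 'aaaaa': b→12
  n12 'aaaaab': ·  ←P2
  n13 'aad': a→14
  n14 'aada': ·  ←P3
  n15 'd': a→16 c→18
  n16 'da': d→17
  n17 'dad': ·  ←P4
  n18 'dc': b→19
  n19 'dcb': ·  ←P5
  n20 'ab': d→21
  n21 'abd': ·  ←P6
  n22 'aaaab': ·  ←P7

Failure links (BFS by depth):
  fail(1) 'c': from fail(0)=0 chase 'c': 0 ⇒ 0;  out={1}∪out(0)={1}
  fail(7) 'a': from fail(0)=0 chase 'a': 0 ⇒ 0;  out=∅∪out(0)=∅
  fail(15) 'd': from fail(0)=0 chase 'd': 0 ⇒ 0;  out=∅∪out(0)=∅
  fail(2) 'ca': from fail(1)=0 chase 'a': 0 ⇒ 7;  out=∅∪out(7)=∅
  fail(8) 'aa': from fail(7)=0 chase 'a': 0 ⇒ 7;  out=∅∪out(7)=∅
  fail(16) 'da': from fail(15)=0 chase 'a': 0 ⇒ 7;  out=∅∪out(7)=∅
  fail(18) 'dc': from fail(15)=0 chase 'c': 0 ⇒ 1;  out=∅∪out(1)={1}
  fail(20) 'ab': from fail(7)=0 chase 'b': 0 ⇒ 0;  out=∅∪out(0)=∅
  fail(3) 'cad': from fail(2)=7 chase 'd': 7→0 ⇒ 15;  out=∅∪out(15)=∅
  fail(9) 'aaa': from fail(8)=7 chase 'a': 7 ⇒ 8;  out=∅∪out(8)=∅
  fail(13) 'aad': from fail(8)=7 chase 'd': 7→0 ⇒ 15;  out=∅∪out(15)=∅
  fail(17) 'dad': from fail(16)=7 chase 'd': 7→0 ⇒ 15;  out={4}∪out(15)={4}
  fail(19) 'dcb': from fail(18)=1 chase 'b': 1→0 ⇒ 0;  out={5}∪out(0)={5}
  fail(21) 'abd': from fail(20)=0 chase 'd': 0 ⇒ 15;  out={6}∪out(15)={6}
  fail(4) 'cadc': from fail(3)=15 chase 'c': 15 ⇒ 18;  out=∅∪out(18)={1}
  fail(10) 'aaaa': from fail(9)=8 chase 'a': 8 ⇒ 9;  out=∅∪out(9)=∅
  fail(14) 'aada': from fail(13)=15 chase 'a': 15 ⇒ 16;  out={3}∪out(16)={3}
  fail(5) 'cadcd': from fail(4)=18 chase 'd': 18→1→0 ⇒ 15;  out=∅∪out(15)=∅
  fail(11) 'aaaaa': from fail(10)=9 chase 'a': 9 ⇒ 10;  out=∅∪out(10)=∅
  fail(22) 'aaaab': from fail(10)=9 chase 'b': 9→8→7 ⇒ 20;  out={7}∪out(20)={7}
  fail(6) 'cadcdc': from fail(5)=15 chase 'c': 15 ⇒ 18;  out={0}∪out(18)={0,1}
  fail(12) 'aaaaab': from fail(11)=10 chase 'b': 10 ⇒ 22;  out={2}∪out(22)={2,7}

Text stream:
[0] read 'd'  n0⇒n15
[1] read 'a'  n15⇒n16
[2] read 'd'  n16⇒n17  emit P4@[0:2]
[3] read 'b'  n17⇒n0 (via fail)
[4] read 'd'  n0⇒n15
[5] read 'a'  n15⇒n16
[6] read 'd'  n16⇒n17  emit P4@[4:6]
[7] read 'd'  n17⇒n15 (via fail)
[8] read 'a'  n15⇒n16
[9] read 'd'  n16⇒n17  emit P4@[7:9]
[10] read 'd'  n17⇒n15 (via fail)
[11] read 'a'  n15⇒n16
[12] read 'd'  n16⇒n17  emit P4@[10:12]
[13] read 'c'  n17⇒n18 (via fail)  emit P1@[13:13]
[14] read 'a'  n18⇒n2 (via fail)
[15] read 'b'  n2⇒n20 (via fail)
[16] read 'd'  n20⇒n21  emit P6@[14:16]
[17] read 'c'  n21⇒n18 (via fail)  emit P1@[17:17]
[18] read 'c'  n18⇒n1 (via fail)  emit P1@[18:18]
[19] read 'd'  n1⇒n15 (via fail)
[20] read 'c'  n15⇒n18  emit P1@[20:20]
[21] read 'a'  n18⇒n2 (via fail)
[22] read 'd'  n2⇒n3
[23] read 'c'  n3⇒n4  emit P1@[23:23]
[24] read 'a'  n4⇒n2 (via fail)
[25] read 'b'  n2⇒n20 (via fail)
[26] read 'd'  n20⇒n21  emit P6@[24:26]
[27] read 'a'  n21⇒n16 (via fail)
[28] read 'a'  n16⇒n8 (via fail)
[29] read 'a'  n8⇒n9
[30] read 'd'  n9⇒n13 (via fail)
[31] read 'a'  n13⇒n14  emit P3@[28:31]
[32] read 'a'  n14⇒n8 (via fail)
[33] read 'a'  n8⇒n9
[34] read 'a'  n9⇒n10
[35] read 'a'  n10⇒n11
[36] read 'a'  n11⇒n11 (via fail)
[37] read 'b'  n11⇒n12  emit P2@[32:37],P7@[33:37]
[38] read 'a'  n12⇒n7 (via fail)
[39] read 'b'  n7⇒n20
[40] read 'd'  n20⇒n21  emit P6@[38:40]
[41] read 'b'  n21⇒n0 (via fail)
[42] read 'd'  n0⇒n15
[43] read 'b'  n15⇒n0 (via fail)
[44] read 'c'  n0⇒n1  emit P1@[44:44]
[45] read 'c'  n1⇒n1 (via fail)  emit P1@[45:45]
[46] read 'a'  n1⇒n2
[47] read 'b'  n2⇒n20 (via fail)
[48] read 'd'  n20⇒n21  emit P6@[46:48]
[49] read 'b'  n21⇒n0 (via fail)
[50] read 'a'  n0⇒n7
[51] read 'd'  n7⇒n15 (via fail)
[52] read 'c'  n15⇒n18  emit P1@[52:52]
[53] read 'd'  n18⇒n15 (via fail)
[54] read 'a'  n15⇒n16
[55] read 'a'  n16⇒n8 (via fail)
[56] read 'c'  n8⇒n1 (via fail)  emit P1@[56:56]
[57] read 'd'  n1⇒n15 (via fail)
[58] read 'c'  n15⇒n18  emit P1@[58:58]

Matches: [[2,4],[6,4],[9,4],[12,4],[13,1],[16,6],[17,1],[18,1],[20,1],[23,1],[26,6],[31,3],[37,2],[37,7],[40,6],[44,1],[45,1],[48,6],[52,1],[56,1],[58,1]]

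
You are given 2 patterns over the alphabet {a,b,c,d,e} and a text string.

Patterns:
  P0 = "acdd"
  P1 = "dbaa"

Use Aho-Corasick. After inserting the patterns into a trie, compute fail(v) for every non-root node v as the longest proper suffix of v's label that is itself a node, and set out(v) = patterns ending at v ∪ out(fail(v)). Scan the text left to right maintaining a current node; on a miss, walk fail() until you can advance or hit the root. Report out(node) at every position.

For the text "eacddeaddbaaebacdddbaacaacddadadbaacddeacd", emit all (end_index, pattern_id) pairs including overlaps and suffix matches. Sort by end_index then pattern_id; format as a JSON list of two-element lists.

Build automaton:
Trie nodes:
  0='ε' goto a→1 d→5
  1='a' goto c→2
  2='ac' goto d→3
  3='acd' goto d→4
  4='acdd' goto ·  [P0 ends]
  5='d' goto b→6
  6='db' goto a→7
  7='dba' goto a→8
  8='dbaa' goto ·  [P1 ends]

BFS fail/out derivation:
  fail(1) 'a': from fail(0)=0 chase 'a': 0 ⇒ 0;  out=∅∪out(0)=∅
  fail(5) 'd': from fail(0)=0 chase 'd': 0 ⇒ 0;  out=∅∪out(0)=∅
  fail(2) 'ac': from fail(1)=0 chase 'c': 0 ⇒ 0;  out=∅∪out(0)=∅
  fail(6) 'db': from fail(5)=0 chase 'b': 0 ⇒ 0;  out=∅∪out(0)=∅
  fail(3) 'acd': from fail(2)=0 chase 'd': 0 ⇒ 5;  out=∅∪out(5)=∅
  fail(7) 'dba': from fail(6)=0 chase 'a': 0 ⇒ 1;  out=∅∪out(1)=∅
  fail(4) 'acdd': from fail(3)=5 chase 'd': 5→0 ⇒ 5;  out={0}∪out(5)={0}
  fail(8) 'dbaa': from fail(7)=1 chase 'a': 1→0 ⇒ 1;  out={1}∪out(1)={1}

Scan:
[0] read 'e'  n0⇒n0
[1] read 'a'  n0⇒n1
[2] read 'c'  n1⇒n2
[3] read 'd'  n2⇒n3
[4] read 'd'  n3⇒n4  ** P0@[1:4]
[5] read 'e'  n4⇒n0 ·f
[6] read 'a'  n0⇒n1
[7] read 'd'  n1⇒n5 ·f
[8] read 'd'  n5⇒n5 ·f
[9] read 'b'  n5⇒n6
[10] read 'a'  n6⇒n7
[11] read 'a'  n7⇒n8  ** P1@[8:11]
[12] read 'e'  n8⇒n0 ·f
[13] read 'b'  n0⇒n0
[14] read 'a'  n0⇒n1
[15] read 'c'  n1⇒n2
[16] read 'd'  n2⇒n3
[17] read 'd'  n3⇒n4  ** P0@[14:17]
[18] read 'd'  n4⇒n5 ·f
[19] read 'b'  n5⇒n6
[20] read 'a'  n6⇒n7
[21] read 'a'  n7⇒n8  ** P1@[18:21]
[22] read 'c'  n8⇒n2 ·f
[23] read 'a'  n2⇒n1 ·f
[24] read 'a'  n1⇒n1 ·f
[25] read 'c'  n1⇒n2
[26] read 'd'  n2⇒n3
[27] read 'd'  n3⇒n4  ** P0@[24:27]
[28] read 'a'  n4⇒n1 ·f
[29] read 'd'  n1⇒n5 ·f
[30] read 'a'  n5⇒n1 ·f
[31] read 'd'  n1⇒n5 ·f
[32] read 'b'  n5⇒n6
[33] read 'a'  n6⇒n7
[34] read 'a'  n7⇒n8  ** P1@[31:34]
[35] read 'c'  n8⇒n2 ·f
[36] read 'd'  n2⇒n3
[37] read 'd'  n3⇒n4  ** P0@[34:37]
[38] read 'e'  n4⇒n0 ·f
[39] read 'a'  n0⇒n1
[40] read 'c'  n1⇒n2
[41] read 'd'  n2⇒n3

All matches (sorted): [[4,0],[11,1],[17,0],[21,1],[27,0],[34,1],[37,0]]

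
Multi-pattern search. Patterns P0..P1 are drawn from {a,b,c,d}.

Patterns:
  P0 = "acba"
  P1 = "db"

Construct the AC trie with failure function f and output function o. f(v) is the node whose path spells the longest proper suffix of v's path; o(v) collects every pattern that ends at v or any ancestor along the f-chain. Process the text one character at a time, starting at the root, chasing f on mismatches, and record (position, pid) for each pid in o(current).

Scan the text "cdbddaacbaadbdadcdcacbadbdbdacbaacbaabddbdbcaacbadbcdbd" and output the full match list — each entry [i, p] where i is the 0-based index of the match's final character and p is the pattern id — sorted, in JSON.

Construct AC machine:
Trie (insert patterns):
  n0 'ε': a→1 d→5
  n1 'a': c→2
  n2 'ac': b→3
  n3 'acb': a→4
  n4 'acba': ·  [P0 ends]
  n5 'd': b→6
  n6 'db': ·  [P1 ends]

Failure links (BFS by depth):
  fail(1) 'a': from fail(0)=0 chase 'a': 0 ⇒ 0;  out=∅∪out(0)=∅
  fail(5) 'd': from fail(0)=0 chase 'd': 0 ⇒ 0;  out=∅∪out(0)=∅
  fail(2) 'ac': from fail(1)=0 chase 'c': 0 ⇒ 0;  out=∅∪out(0)=∅
  fail(6) 'db': from fail(5)=0 chase 'b': 0 ⇒ 0;  out={1}∪out(0)={1}
  fail(3) 'acb': from fail(2)=0 chase 'b': 0 ⇒ 0;  out=∅∪out(0)=∅
  fail(4) 'acba': from fail(3)=0 chase 'a': 0 ⇒ 1;  out={0}∪out(1)={0}

Scan:
i=0 'c': node 0→0
i=1 'd': node 0→5
i=2 'b': node 5→6  emit P1@[1:2]
i=3 'd': node 6→5 ·f
i=4 'd': node 5→5 ·f
i=5 'a': node 5→1 ·f
i=6 'a': node 1→1 ·f
i=7 'c': node 1→2
i=8 'b': node 2→3
i=9 'a': node 3→4  emit P0@[6:9]
i=10 'a': node 4→1 ·f
i=11 'd': node 1→5 ·f
i=12 'b': node 5→6  emit P1@[11:12]
i=13 'd': node 6→5 ·f
i=14 'a': node 5→1 ·f
i=15 'd': node 1→5 ·f
i=16 'c': node 5→0 ·f
i=17 'd': node 0→5
i=18 'c': node 5→0 ·f
i=19 'a': node 0→1
i=20 'c': node 1→2
i=21 'b': node 2→3
i=22 'a': node 3→4  emit P0@[19:22]
i=23 'd': node 4→5 ·f
i=24 'b': node 5→6  emit P1@[23:24]
i=25 'd': node 6→5 ·f
i=26 'b': node 5→6  emit P1@[25:26]
i=27 'd': node 6→5 ·f
i=28 'a': node 5→1 ·f
i=29 'c': node 1→2
i=30 'b': node 2→3
i=31 'a': node 3→4  emit P0@[28:31]
i=32 'a': node 4→1 ·f
i=33 'c': node 1→2
i=34 'b': node 2→3
i=35 'a': node 3→4  emit P0@[32:35]
i=36 'a': node 4→1 ·f
i=37 'b': node 1→0 ·f
i=38 'd': node 0→5
i=39 'd': node 5→5 ·f
i=40 'b': node 5→6  emit P1@[39:40]
i=41 'd': node 6→5 ·f
i=42 'b': node 5→6  emit P1@[41:42]
i=43 'c': node 6→0 ·f
i=44 'a': node 0→1
i=45 'a': node 1→1 ·f
i=46 'c': node 1→2
i=47 'b': node 2→3
i=48 'a': node 3→4  emit P0@[45:48]
i=49 'd': node 4→5 ·f
i=50 'b': node 5→6  emit P1@[49:50]
i=51 'c': node 6→0 ·f
i=52 'd': node 0→5
i=53 'b': node 5→6  emit P1@[52:53]
i=54 'd': node 6→5 ·f

Matches: [[2,1],[9,0],[12,1],[22,0],[24,1],[26,1],[31,0],[35,0],[40,1],[42,1],[48,0],[50,1],[53,1]]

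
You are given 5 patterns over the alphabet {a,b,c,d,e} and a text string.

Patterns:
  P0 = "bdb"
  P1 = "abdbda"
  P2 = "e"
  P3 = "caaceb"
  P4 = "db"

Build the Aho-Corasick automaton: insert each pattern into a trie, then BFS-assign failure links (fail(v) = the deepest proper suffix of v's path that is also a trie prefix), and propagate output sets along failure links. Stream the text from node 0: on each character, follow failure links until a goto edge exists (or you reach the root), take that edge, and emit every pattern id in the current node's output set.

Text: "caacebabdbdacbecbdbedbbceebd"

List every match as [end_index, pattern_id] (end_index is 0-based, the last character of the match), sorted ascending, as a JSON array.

Construct AC machine:
Trie nodes:
  n0 'ε': a→4 b→1 c→11 d→17 e→10
  n1 'b': d→2
  n2 'bd': b→3
  n3 'bdb': ·  ←P0
  n4 'a': b→5
  n5 'ab': d→6
  n6 'abd': b→7
  n7 'abdb': d→8
  n8 'abdbd': a→9
  n9 'abdbda': ·  ←P1
  n10 'e': ·  ←P2
  n11 'c': a→12
  n12 'ca': a→13
  n13 'caa': c→14
  n14 'caac': e→15
  n15 'caace': b→16
  n16 'caaceb': ·  ←P3
  n17 'd': b→18
  n18 'db': ·  ←P4

Failure links (BFS by depth):
  fail(1) 'b': from fail(0)=0 chase 'b': 0 ⇒ 0;  out=∅∪out(0)=∅
  fail(4) 'a': from fail(0)=0 chase 'a': 0 ⇒ 0;  out=∅∪out(0)=∅
  fail(10) 'e': from fail(0)=0 chase 'e': 0 ⇒ 0;  out={2}∪out(0)={2}
  fail(11) 'c': from fail(0)=0 chase 'c': 0 ⇒ 0;  out=∅∪out(0)=∅
  fail(17) 'd': from fail(0)=0 chase 'd': 0 ⇒ 0;  out=∅∪out(0)=∅
  fail(2) 'bd': from fail(1)=0 chase 'd': 0 ⇒ 17;  out=∅∪out(17)=∅
  fail(5) 'ab': from fail(4)=0 chase 'b': 0 ⇒ 1;  out=∅∪out(1)=∅
  fail(12) 'ca': from fail(11)=0 chase 'a': 0 ⇒ 4;  out=∅∪out(4)=∅
  fail(18) 'db': from fail(17)=0 chase 'b': 0 ⇒ 1;  out={4}∪out(1)={4}
  fail(3) 'bdb': from fail(2)=17 chase 'b': 17 ⇒ 18;  out={0}∪out(18)={0,4}
  fail(6) 'abd': from fail(5)=1 chase 'd': 1 ⇒ 2;  out=∅∪out(2)=∅
  fail(13) 'caa': from fail(12)=4 chase 'a': 4→0 ⇒ 4;  out=∅∪out(4)=∅
  fail(7) 'abdb': from fail(6)=2 chase 'b': 2 ⇒ 3;  out=∅∪out(3)={0,4}
  fail(14) 'caac': from fail(13)=4 chase 'c': 4→0 ⇒ 11;  out=∅∪out(11)=∅
  fail(8) 'abdbd': from fail(7)=3 chase 'd': 3→18→1 ⇒ 2;  out=∅∪out(2)=∅
  fail(15) 'caace': from fail(14)=11 chase 'e': 11→0 ⇒ 10;  out=∅∪out(10)={2}
  fail(9) 'abdbda': from fail(8)=2 chase 'a': 2→17→0 ⇒ 4;  out={1}∪out(4)={1}
  fail(16) 'caaceb': from fail(15)=10 chase 'b': 10→0 ⇒ 1;  out={3}∪out(1)={3}

Scan:
pos 0 'c': at 11
pos 1 'a': at 12
pos 2 'a': at 13
pos 3 'c': at 14
pos 4 'e': at 15  ** P2@[4:4]
pos 5 'b': at 16  ** P3@[0:5]
pos 6 'a': at 4 ·f
pos 7 'b': at 5
pos 8 'd': at 6
pos 9 'b': at 7  ** P0@[7:9],P4@[8:9]
pos 10 'd': at 8
pos 11 'a': at 9  ** P1@[6:11]
pos 12 'c': at 11 ·f
pos 13 'b': at 1 ·f
pos 14 'e': at 10 ·f  ** P2@[14:14]
pos 15 'c': at 11 ·f
pos 16 'b': at 1 ·f
pos 17 'd': at 2
pos 18 'b': at 3  ** P0@[16:18],P4@[17:18]
pos 19 'e': at 10 ·f  ** P2@[19:19]
pos 20 'd': at 17 ·f
pos 21 'b': at 18  ** P4@[20:21]
pos 22 'b': at 1 ·f
pos 23 'c': at 11 ·f
pos 24 'e': at 10 ·f  ** P2@[24:24]
pos 25 'e': at 10 ·f  ** P2@[25:25]
pos 26 'b': at 1 ·f
pos 27 'd': at 2

Result: [[4,2],[5,3],[9,0],[9,4],[11,1],[14,2],[18,0],[18,4],[19,2],[21,4],[24,2],[25,2]]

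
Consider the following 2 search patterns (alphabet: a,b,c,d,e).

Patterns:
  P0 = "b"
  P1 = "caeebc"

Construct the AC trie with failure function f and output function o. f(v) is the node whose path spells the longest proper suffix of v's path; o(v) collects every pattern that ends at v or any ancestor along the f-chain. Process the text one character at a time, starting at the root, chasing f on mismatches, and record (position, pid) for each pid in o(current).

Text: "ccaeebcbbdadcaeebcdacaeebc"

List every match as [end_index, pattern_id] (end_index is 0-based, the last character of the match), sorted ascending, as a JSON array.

Construct AC machine:
Trie (insert patterns):
  0='ε' goto b→1 c→2
  1='b' goto ·  [P0 ends]
  2='c' goto a→3
  3='ca' goto e→4
  4='cae' goto e→5
  5='caee' goto b→6
  6='caeeb' goto c→7
  7='caeebc' goto ·  [P1 ends]

BFS fail/out derivation:
  n1('b'): parent n0 fail=0; on 'b' 0 → fail=0;  out {0}∪∅={0}
  n2('c'): parent n0 fail=0; on 'c' 0 → fail=0;  out ∅∪∅=∅
  n3('ca'): parent n2 fail=0; on 'a' 0 → fail=0;  out ∅∪∅=∅
  n4('cae'): parent n3 fail=0; on 'e' 0 → fail=0;  out ∅∪∅=∅
  n5('caee'): parent n4 fail=0; on 'e' 0 → fail=0;  out ∅∪∅=∅
  n6('caeeb'): parent n5 fail=0; on 'b' 0 → fail=1;  out ∅∪{0}={0}
  n7('caeebc'): parent n6 fail=1; on 'c' 1→0 → fail=2;  out {1}∪∅={1}

Run:
[0] read 'c'  n0⇒n2
[1] read 'c'  n2⇒n2 (via fail)
[2] read 'a'  n2⇒n3
[3] read 'e'  n3⇒n4
[4] read 'e'  n4⇒n5
[5] read 'b'  n5⇒n6  emit P0@[5:5]
[6] read 'c'  n6⇒n7  emit P1@[1:6]
[7] read 'b'  n7⇒n1 (via fail)  emit P0@[7:7]
[8] read 'b'  n1⇒n1 (via fail)  emit P0@[8:8]
[9] read 'd'  n1⇒n0 (via fail)
[10] read 'a'  n0⇒n0
[11] read 'd'  n0⇒n0
[12] read 'c'  n0⇒n2
[13] read 'a'  n2⇒n3
[14] read 'e'  n3⇒n4
[15] read 'e'  n4⇒n5
[16] read 'b'  n5⇒n6  emit P0@[16:16]
[17] read 'c'  n6⇒n7  emit P1@[12:17]
[18] read 'd'  n7⇒n0 (via fail)
[19] read 'a'  n0⇒n0
[20] read 'c'  n0⇒n2
[21] read 'a'  n2⇒n3
[22] read 'e'  n3⇒n4
[23] read 'e'  n4⇒n5
[24] read 'b'  n5⇒n6  emit P0@[24:24]
[25] read 'c'  n6⇒n7  emit P1@[20:25]

Result: [[5,0],[6,1],[7,0],[8,0],[16,0],[17,1],[24,0],[25,1]]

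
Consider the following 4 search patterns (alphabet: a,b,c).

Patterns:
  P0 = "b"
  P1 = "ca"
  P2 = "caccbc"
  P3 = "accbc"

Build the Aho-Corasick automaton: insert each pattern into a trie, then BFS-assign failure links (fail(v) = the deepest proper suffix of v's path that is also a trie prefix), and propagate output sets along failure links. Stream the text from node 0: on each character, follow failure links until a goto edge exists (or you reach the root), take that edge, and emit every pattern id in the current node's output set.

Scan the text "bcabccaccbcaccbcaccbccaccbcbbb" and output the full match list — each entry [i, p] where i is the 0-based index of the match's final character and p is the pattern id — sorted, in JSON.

Build automaton:
Trie nodes:
  n0 'ε': a→8 b→1 c→2
  n1 'b': ·  [P0 ends]
  n2 'c': a→3
  n3 'ca': c→4  [P1 ends]
  n4 'cac': c→5
  n5 'cacc': b→6
  n6 'caccb': c→7
  n7 'caccbc': ·  [P2 ends]
  n8 'a': c→9
  n9 'ac': c→10
  n10 'acc': b→11
  n11 'accb': c→12
  n12 'accbc': ·  [P3 ends]

BFS fail/out derivation:
  n1('b'): parent n0 fail=0; on 'b' 0 → fail=0;  out {0}∪∅={0}
  n2('c'): parent n0 fail=0; on 'c' 0 → fail=0;  out ∅∪∅=∅
  n8('a'): parent n0 fail=0; on 'a' 0 → fail=0;  out ∅∪∅=∅
  n3('ca'): parent n2 fail=0; on 'a' 0 → fail=8;  out {1}∪∅={1}
  n9('ac'): parent n8 fail=0; on 'c' 0 → fail=2;  out ∅∪∅=∅
  n4('cac'): parent n3 fail=8; on 'c' 8 → fail=9;  out ∅∪∅=∅
  n10('acc'): parent n9 fail=2; on 'c' 2→0 → fail=2;  out ∅∪∅=∅
  n5('cacc'): parent n4 fail=9; on 'c' 9 → fail=10;  out ∅∪∅=∅
  n11('accb'): parent n10 fail=2; on 'b' 2→0 → fail=1;  out ∅∪{0}={0}
  n6('caccb'): parent n5 fail=10; on 'b' 10 → fail=11;  out ∅∪{0}={0}
  n12('accbc'): parent n11 fail=1; on 'c' 1→0 → fail=2;  out {3}∪∅={3}
  n7('caccbc'): parent n6 fail=11; on 'c' 11 → fail=12;  out {2}∪{3}={2,3}

Scan:
i=0 'b': node 0→1  emit P0@[0:0]
i=1 'c': node 1→2 (fail-walked)
i=2 'a': node 2→3  emit P1@[1:2]
i=3 'b': node 3→1 (fail-walked)  emit P0@[3:3]
i=4 'c': node 1→2 (fail-walked)
i=5 'c': node 2→2 (fail-walked)
i=6 'a': node 2→3  emit P1@[5:6]
i=7 'c': node 3→4
i=8 'c': node 4→5
i=9 'b': node 5→6  emit P0@[9:9]
i=10 'c': node 6→7  emit P2@[5:10],P3@[6:10]
i=11 'a': node 7→3 (fail-walked)  emit P1@[10:11]
i=12 'c': node 3→4
i=13 'c': node 4→5
i=14 'b': node 5→6  emit P0@[14:14]
i=15 'c': node 6→7  emit P2@[10:15],P3@[11:15]
i=16 'a': node 7→3 (fail-walked)  emit P1@[15:16]
i=17 'c': node 3→4
i=18 'c': node 4→5
i=19 'b': node 5→6  emit P0@[19:19]
i=20 'c': node 6→7  emit P2@[15:20],P3@[16:20]
i=21 'c': node 7→2 (fail-walked)
i=22 'a': node 2→3  emit P1@[21:22]
i=23 'c': node 3→4
i=24 'c': node 4→5
i=25 'b': node 5→6  emit P0@[25:25]
i=26 'c': node 6→7  emit P2@[21:26],P3@[22:26]
i=27 'b': node 7→1 (fail-walked)  emit P0@[27:27]
i=28 'b': node 1→1 (fail-walked)  emit P0@[28:28]
i=29 'b': node 1→1 (fail-walked)  emit P0@[29:29]

Matches: [[0,0],[2,1],[3,0],[6,1],[9,0],[10,2],[10,3],[11,1],[14,0],[15,2],[15,3],[16,1],[19,0],[20,2],[20,3],[22,1],[25,0],[26,2],[26,3],[27,0],[28,0],[29,0]]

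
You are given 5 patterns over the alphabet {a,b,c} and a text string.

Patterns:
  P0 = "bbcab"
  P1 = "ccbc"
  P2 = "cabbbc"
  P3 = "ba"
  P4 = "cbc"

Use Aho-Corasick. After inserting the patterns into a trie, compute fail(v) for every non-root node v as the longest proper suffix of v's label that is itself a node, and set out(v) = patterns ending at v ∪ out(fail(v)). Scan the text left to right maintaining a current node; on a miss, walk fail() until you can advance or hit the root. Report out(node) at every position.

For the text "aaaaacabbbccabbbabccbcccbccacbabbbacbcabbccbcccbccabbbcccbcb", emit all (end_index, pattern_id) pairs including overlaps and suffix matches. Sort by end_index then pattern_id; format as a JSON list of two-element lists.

Build automaton:
Trie nodes:
  0='ε' goto b→1 c→6
  1='b' goto a→15 b→2
  2='bb' goto c→3
  3='bbc' goto a→4
  4='bbca' goto b→5
  5='bbcab' goto ·  ←P0
  6='c' goto a→10 b→16 c→7
  7='cc' goto b→8
  8='ccb' goto c→9
  9='ccbc' goto ·  ←P1
  10='ca' goto b→11
  11='cab' goto b→12
  12='cabb' goto b→13
  13='cabbb' goto c→14
  14='cabbbc' goto ·  ←P2
  15='ba' goto ·  ←P3
  16='cb' goto c→17
  17='cbc' goto ·  ←P4

BFS fail/out derivation:
  fail(1) 'b': from fail(0)=0 chase 'b': 0 ⇒ 0;  out=∅∪out(0)=∅
  fail(6) 'c': from fail(0)=0 chase 'c': 0 ⇒ 0;  out=∅∪out(0)=∅
  fail(2) 'bb': from fail(1)=0 chase 'b': 0 ⇒ 1;  out=∅∪out(1)=∅
  fail(7) 'cc': from fail(6)=0 chase 'c': 0 ⇒ 6;  out=∅∪out(6)=∅
  fail(10) 'ca': from fail(6)=0 chase 'a': 0 ⇒ 0;  out=∅∪out(0)=∅
  fail(15) 'ba': from fail(1)=0 chase 'a': 0 ⇒ 0;  out={3}∪out(0)={3}
  fail(16) 'cb': from fail(6)=0 chase 'b': 0 ⇒ 1;  out=∅∪out(1)=∅
  fail(3) 'bbc': from fail(2)=1 chase 'c': 1→0 ⇒ 6;  out=∅∪out(6)=∅
  fail(8) 'ccb': from fail(7)=6 chase 'b': 6 ⇒ 16;  out=∅∪out(16)=∅
  fail(11) 'cab': from fail(10)=0 chase 'b': 0 ⇒ 1;  out=∅∪out(1)=∅
  fail(17) 'cbc': from fail(16)=1 chase 'c': 1→0 ⇒ 6;  out={4}∪out(6)={4}
  fail(4) 'bbca': from fail(3)=6 chase 'a': 6 ⇒ 10;  out=∅∪out(10)=∅
  fail(9) 'ccbc': from fail(8)=16 chase 'c': 16 ⇒ 17;  out={1}∪out(17)={1,4}
  fail(12) 'cabb': from fail(11)=1 chase 'b': 1 ⇒ 2;  out=∅∪out(2)=∅
  fail(5) 'bbcab': from fail(4)=10 chase 'b': 10 ⇒ 11;  out={0}∪out(11)={0}
  fail(13) 'cabbb': from fail(12)=2 chase 'b': 2→1 ⇒ 2;  out=∅∪out(2)=∅
  fail(14) 'cabbbc': from fail(13)=2 chase 'c': 2 ⇒ 3;  out={2}∪out(3)={2}

Text stream:
pos 0 'a': at 0
pos 1 'a': at 0
pos 2 'a': at 0
pos 3 'a': at 0
pos 4 'a': at 0
pos 5 'c': at 6
pos 6 'a': at 10
pos 7 'b': at 11
pos 8 'b': at 12
pos 9 'b': at 13
pos 10 'c': at 14  emit P2@[5:10]
pos 11 'c': at 7 (fail-walked)
pos 12 'a': at 10 (fail-walked)
pos 13 'b': at 11
pos 14 'b': at 12
pos 15 'b': at 13
pos 16 'a': at 15 (fail-walked)  emit P3@[15:16]
pos 17 'b': at 1 (fail-walked)
pos 18 'c': at 6 (fail-walked)
pos 19 'c': at 7
pos 20 'b': at 8
pos 21 'c': at 9  emit P1@[18:21],P4@[19:21]
pos 22 'c': at 7 (fail-walked)
pos 23 'c': at 7 (fail-walked)
pos 24 'b': at 8
pos 25 'c': at 9  emit P1@[22:25],P4@[23:25]
pos 26 'c': at 7 (fail-walked)
pos 27 'a': at 10 (fail-walked)
pos 28 'c': at 6 (fail-walked)
pos 29 'b': at 16
pos 30 'a': at 15 (fail-walked)  emit P3@[29:30]
pos 31 'b': at 1 (fail-walked)
pos 32 'b': at 2
pos 33 'b': at 2 (fail-walked)
pos 34 'a': at 15 (fail-walked)  emit P3@[33:34]
pos 35 'c': at 6 (fail-walked)
pos 36 'b': at 16
pos 37 'c': at 17  emit P4@[35:37]
pos 38 'a': at 10 (fail-walked)
pos 39 'b': at 11
pos 40 'b': at 12
pos 41 'c': at 3 (fail-walked)
pos 42 'c': at 7 (fail-walked)
pos 43 'b': at 8
pos 44 'c': at 9  emit P1@[41:44],P4@[42:44]
pos 45 'c': at 7 (fail-walked)
pos 46 'c': at 7 (fail-walked)
pos 47 'b': at 8
pos 48 'c': at 9  emit P1@[45:48],P4@[46:48]
pos 49 'c': at 7 (fail-walked)
pos 50 'a': at 10 (fail-walked)
pos 51 'b': at 11
pos 52 'b': at 12
pos 53 'b': at 13
pos 54 'c': at 14  emit P2@[49:54]
pos 55 'c': at 7 (fail-walked)
pos 56 'c': at 7 (fail-walked)
pos 57 'b': at 8
pos 58 'c': at 9  emit P1@[55:58],P4@[56:58]
pos 59 'b': at 16 (fail-walked)

Result: [[10,2],[16,3],[21,1],[21,4],[25,1],[25,4],[30,3],[34,3],[37,4],[44,1],[44,4],[48,1],[48,4],[54,2],[58,1],[58,4]]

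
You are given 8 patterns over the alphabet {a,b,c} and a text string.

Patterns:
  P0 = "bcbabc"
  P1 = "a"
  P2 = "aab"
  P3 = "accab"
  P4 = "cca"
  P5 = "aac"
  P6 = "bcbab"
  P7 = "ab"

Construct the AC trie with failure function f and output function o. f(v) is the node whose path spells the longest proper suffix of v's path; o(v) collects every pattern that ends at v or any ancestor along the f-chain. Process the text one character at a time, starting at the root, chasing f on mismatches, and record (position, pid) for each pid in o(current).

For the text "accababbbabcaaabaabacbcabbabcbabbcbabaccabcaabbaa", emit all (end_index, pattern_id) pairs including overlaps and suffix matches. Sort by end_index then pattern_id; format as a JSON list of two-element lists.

Construct AC machine:
Trie (insert patterns):
  0='ε' goto a→7 b→1 c→14
  1='b' goto c→2
  2='bc' goto b→3
  3='bcb' goto a→4
  4='bcba' goto b→5
  5='bcbab' goto c→6  [P6 ends]
  6='bcbabc' goto ·  [P0 ends]
  7='a' goto a→8 b→18 c→10  [P1 ends]
  8='aa' goto b→9 c→17
  9='aab' goto ·  [P2 ends]
  10='ac' goto c→11
  11='acc' goto a→12
  12='acca' goto b→13
  13='accab' goto ·  [P3 ends]
  14='c' goto c→15
  15='cc' goto a→16
  16='cca' goto ·  [P4 ends]
  17='aac' goto ·  [P5 ends]
  18='ab' goto ·  [P7 ends]

BFS fail/out derivation:
  n1('b'): parent n0 fail=0; on 'b' 0 → fail=0;  out ∅∪∅=∅
  n7('a'): parent n0 fail=0; on 'a' 0 → fail=0;  out {1}∪∅={1}
  n14('c'): parent n0 fail=0; on 'c' 0 → fail=0;  out ∅∪∅=∅
  n2('bc'): parent n1 fail=0; on 'c' 0 → fail=14;  out ∅∪∅=∅
  n8('aa'): parent n7 fail=0; on 'a' 0 → fail=7;  out ∅∪{1}={1}
  n10('ac'): parent n7 fail=0; on 'c' 0 → fail=14;  out ∅∪∅=∅
  n15('cc'): parent n14 fail=0; on 'c' 0 → fail=14;  out ∅∪∅=∅
  n18('ab'): parent n7 fail=0; on 'b' 0 → fail=1;  out {7}∪∅={7}
  n3('bcb'): parent n2 fail=14; on 'b' 14→0 → fail=1;  out ∅∪∅=∅
  n9('aab'): parent n8 fail=7; on 'b' 7 → fail=18;  out {2}∪{7}={2,7}
  n11('acc'): parent n10 fail=14; on 'c' 14 → fail=15;  out ∅∪∅=∅
  n16('cca'): parent n15 fail=14; on 'a' 14→0 → fail=7;  out {4}∪{1}={1,4}
  n17('aac'): parent n8 fail=7; on 'c' 7 → fail=10;  out {5}∪∅={5}
  n4('bcba'): parent n3 fail=1; on 'a' 1→0 → fail=7;  out ∅∪{1}={1}
  n12('acca'): parent n11 fail=15; on 'a' 15 → fail=16;  out ∅∪{1,4}={1,4}
  n5('bcbab'): parent n4 fail=7; on 'b' 7 → fail=18;  out {6}∪{7}={6,7}
  n13('accab'): parent n12 fail=16; on 'b' 16→7 → fail=18;  out {3}∪{7}={3,7}
  n6('bcbabc'): parent n5 fail=18; on 'c' 18→1 → fail=2;  out {0}∪∅={0}

Run:
[0] read 'a'  n0⇒n7  emit P1@[0:0]
[1] read 'c'  n7⇒n10
[2] read 'c'  n10⇒n11
[3] read 'a'  n11⇒n12  emit P1@[3:3],P4@[1:3]
[4] read 'b'  n12⇒n13  emit P3@[0:4],P7@[3:4]
[5] read 'a'  n13⇒n7 (via fail)  emit P1@[5:5]
[6] read 'b'  n7⇒n18  emit P7@[5:6]
[7] read 'b'  n18⇒n1 (via fail)
[8] read 'b'  n1⇒n1 (via fail)
[9] read 'a'  n1⇒n7 (via fail)  emit P1@[9:9]
[10] read 'b'  n7⇒n18  emit P7@[9:10]
[11] read 'c'  n18⇒n2 (via fail)
[12] read 'a'  n2⇒n7 (via fail)  emit P1@[12:12]
[13] read 'a'  n7⇒n8  emit P1@[13:13]
[14] read 'a'  n8⇒n8 (via fail)  emit P1@[14:14]
[15] read 'b'  n8⇒n9  emit P2@[13:15],P7@[14:15]
[16] read 'a'  n9⇒n7 (via fail)  emit P1@[16:16]
[17] read 'a'  n7⇒n8  emit P1@[17:17]
[18] read 'b'  n8⇒n9  emit P2@[16:18],P7@[17:18]
[19] read 'a'  n9⇒n7 (via fail)  emit P1@[19:19]
[20] read 'c'  n7⇒n10
[21] read 'b'  n10⇒n1 (via fail)
[22] read 'c'  n1⇒n2
[23] read 'a'  n2⇒n7 (via fail)  emit P1@[23:23]
[24] read 'b'  n7⇒n18  emit P7@[23:24]
[25] read 'b'  n18⇒n1 (via fail)
[26] read 'a'  n1⇒n7 (via fail)  emit P1@[26:26]
[27] read 'b'  n7⇒n18  emit P7@[26:27]
[28] read 'c'  n18⇒n2 (via fail)
[29] read 'b'  n2⇒n3
[30] read 'a'  n3⇒n4  emit P1@[30:30]
[31] read 'b'  n4⇒n5  emit P6@[27:31],P7@[30:31]
[32] read 'b'  n5⇒n1 (via fail)
[33] read 'c'  n1⇒n2
[34] read 'b'  n2⇒n3
[35] read 'a'  n3⇒n4  emit P1@[35:35]
[36] read 'b'  n4⇒n5  emit P6@[32:36],P7@[35:36]
[37] read 'a'  n5⇒n7 (via fail)  emit P1@[37:37]
[38] read 'c'  n7⇒n10
[39] read 'c'  n10⇒n11
[40] read 'a'  n11⇒n12  emit P1@[40:40],P4@[38:40]
[41] read 'b'  n12⇒n13  emit P3@[37:41],P7@[40:41]
[42] read 'c'  n13⇒n2 (via fail)
[43] read 'a'  n2⇒n7 (via fail)  emit P1@[43:43]
[44] read 'a'  n7⇒n8  emit P1@[44:44]
[45] read 'b'  n8⇒n9  emit P2@[43:45],P7@[44:45]
[46] read 'b'  n9⇒n1 (via fail)
[47] read 'a'  n1⇒n7 (via fail)  emit P1@[47:47]
[48] read 'a'  n7⇒n8  emit P1@[48:48]

All matches (sorted): [[0,1],[3,1],[3,4],[4,3],[4,7],[5,1],[6,7],[9,1],[10,7],[12,1],[13,1],[14,1],[15,2],[15,7],[16,1],[17,1],[18,2],[18,7],[19,1],[23,1],[24,7],[26,1],[27,7],[30,1],[31,6],[31,7],[35,1],[36,6],[36,7],[37,1],[40,1],[40,4],[41,3],[41,7],[43,1],[44,1],[45,2],[45,7],[47,1],[48,1]]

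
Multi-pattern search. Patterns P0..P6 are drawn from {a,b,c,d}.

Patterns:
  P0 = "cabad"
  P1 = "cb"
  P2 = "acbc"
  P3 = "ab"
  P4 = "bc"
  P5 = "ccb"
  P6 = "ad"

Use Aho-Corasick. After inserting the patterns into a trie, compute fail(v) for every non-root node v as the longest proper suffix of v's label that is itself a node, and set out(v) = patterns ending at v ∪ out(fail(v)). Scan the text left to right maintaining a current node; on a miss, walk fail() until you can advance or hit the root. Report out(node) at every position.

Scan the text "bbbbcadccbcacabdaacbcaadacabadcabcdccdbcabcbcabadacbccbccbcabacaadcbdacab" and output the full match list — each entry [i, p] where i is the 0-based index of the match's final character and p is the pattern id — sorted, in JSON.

Build:
Trie nodes:
  0='ε' goto a→7 b→12 c→1
  1='c' goto a→2 b→6 c→14
  2='ca' goto b→3
  3='cab' goto a→4
  4='caba' goto d→5
  5='cabad' goto ·  ←P0
  6='cb' goto ·  ←P1
  7='a' goto b→11 c→8 d→16
  8='ac' goto b→9
  9='acb' goto c→10
  10='acbc' goto ·  ←P2
  11='ab' goto ·  ←P3
  12='b' goto c→13
  13='bc' goto ·  ←P4
  14='cc' goto b→15
  15='ccb' goto ·  ←P5
  16='ad' goto ·  ←P6

BFS fail/out derivation:
  fail(1) 'c': from fail(0)=0 chase 'c': 0 ⇒ 0;  out=∅∪out(0)=∅
  fail(7) 'a': from fail(0)=0 chase 'a': 0 ⇒ 0;  out=∅∪out(0)=∅
  fail(12) 'b': from fail(0)=0 chase 'b': 0 ⇒ 0;  out=∅∪out(0)=∅
  fail(2) 'ca': from fail(1)=0 chase 'a': 0 ⇒ 7;  out=∅∪out(7)=∅
  fail(6) 'cb': from fail(1)=0 chase 'b': 0 ⇒ 12;  out={1}∪out(12)={1}
  fail(8) 'ac': from fail(7)=0 chase 'c': 0 ⇒ 1;  out=∅∪out(1)=∅
  fail(11) 'ab': from fail(7)=0 chase 'b': 0 ⇒ 12;  out={3}∪out(12)={3}
  fail(13) 'bc': from fail(12)=0 chase 'c': 0 ⇒ 1;  out={4}∪out(1)={4}
  fail(14) 'cc': from fail(1)=0 chase 'c': 0 ⇒ 1;  out=∅∪out(1)=∅
  fail(16) 'ad': from fail(7)=0 chase 'd': 0 ⇒ 0;  out={6}∪out(0)={6}
  fail(3) 'cab': from fail(2)=7 chase 'b': 7 ⇒ 11;  out=∅∪out(11)={3}
  fail(9) 'acb': from fail(8)=1 chase 'b': 1 ⇒ 6;  out=∅∪out(6)={1}
  fail(15) 'ccb': from fail(14)=1 chase 'b': 1 ⇒ 6;  out={5}∪out(6)={1,5}
  fail(4) 'caba': from fail(3)=11 chase 'a': 11→12→0 ⇒ 7;  out=∅∪out(7)=∅
  fail(10) 'acbc': from fail(9)=6 chase 'c': 6→12 ⇒ 13;  out={2}∪out(13)={2,4}
  fail(5) 'cabad': from fail(4)=7 chase 'd': 7 ⇒ 16;  out={0}∪out(16)={0,6}

Text stream:
pos 0 'b': at 12
pos 1 'b': at 12 (via fail)
pos 2 'b': at 12 (via fail)
pos 3 'b': at 12 (via fail)
pos 4 'c': at 13  ** P4@[3:4]
pos 5 'a': at 2 (via fail)
pos 6 'd': at 16 (via fail)  ** P6@[5:6]
pos 7 'c': at 1 (via fail)
pos 8 'c': at 14
pos 9 'b': at 15  ** P1@[8:9],P5@[7:9]
pos 10 'c': at 13 (via fail)  ** P4@[9:10]
pos 11 'a': at 2 (via fail)
pos 12 'c': at 8 (via fail)
pos 13 'a': at 2 (via fail)
pos 14 'b': at 3  ** P3@[13:14]
pos 15 'd': at 0 (via fail)
pos 16 'a': at 7
pos 17 'a': at 7 (via fail)
pos 18 'c': at 8
pos 19 'b': at 9  ** P1@[18:19]
pos 20 'c': at 10  ** P2@[17:20],P4@[19:20]
pos 21 'a': at 2 (via fail)
pos 22 'a': at 7 (via fail)
pos 23 'd': at 16  ** P6@[22:23]
pos 24 'a': at 7 (via fail)
pos 25 'c': at 8
pos 26 'a': at 2 (via fail)
pos 27 'b': at 3  ** P3@[26:27]
pos 28 'a': at 4
pos 29 'd': at 5  ** P0@[25:29],P6@[28:29]
pos 30 'c': at 1 (via fail)
pos 31 'a': at 2
pos 32 'b': at 3  ** P3@[31:32]
pos 33 'c': at 13 (via fail)  ** P4@[32:33]
pos 34 'd': at 0 (via fail)
pos 35 'c': at 1
pos 36 'c': at 14
pos 37 'd': at 0 (via fail)
pos 38 'b': at 12
pos 39 'c': at 13  ** P4@[38:39]
pos 40 'a': at 2 (via fail)
pos 41 'b': at 3  ** P3@[40:41]
pos 42 'c': at 13 (via fail)  ** P4@[41:42]
pos 43 'b': at 6 (via fail)  ** P1@[42:43]
pos 44 'c': at 13 (via fail)  ** P4@[43:44]
pos 45 'a': at 2 (via fail)
pos 46 'b': at 3  ** P3@[45:46]
pos 47 'a': at 4
pos 48 'd': at 5  ** P0@[44:48],P6@[47:48]
pos 49 'a': at 7 (via fail)
pos 50 'c': at 8
pos 51 'b': at 9  ** P1@[50:51]
pos 52 'c': at 10  ** P2@[49:52],P4@[51:52]
pos 53 'c': at 14 (via fail)
pos 54 'b': at 15  ** P1@[53:54],P5@[52:54]
pos 55 'c': at 13 (via fail)  ** P4@[54:55]
pos 56 'c': at 14 (via fail)
pos 57 'b': at 15  ** P1@[56:57],P5@[55:57]
pos 58 'c': at 13 (via fail)  ** P4@[57:58]
pos 59 'a': at 2 (via fail)
pos 60 'b': at 3  ** P3@[59:60]
pos 61 'a': at 4
pos 62 'c': at 8 (via fail)
pos 63 'a': at 2 (via fail)
pos 64 'a': at 7 (via fail)
pos 65 'd': at 16  ** P6@[64:65]
pos 66 'c': at 1 (via fail)
pos 67 'b': at 6  ** P1@[66:67]
pos 68 'd': at 0 (via fail)
pos 69 'a': at 7
pos 70 'c': at 8
pos 71 'a': at 2 (via fail)
pos 72 'b': at 3  ** P3@[71:72]

All matches (sorted): [[4,4],[6,6],[9,1],[9,5],[10,4],[14,3],[19,1],[20,2],[20,4],[23,6],[27,3],[29,0],[29,6],[32,3],[33,4],[39,4],[41,3],[42,4],[43,1],[44,4],[46,3],[48,0],[48,6],[51,1],[52,2],[52,4],[54,1],[54,5],[55,4],[57,1],[57,5],[58,4],[60,3],[65,6],[67,1],[72,3]]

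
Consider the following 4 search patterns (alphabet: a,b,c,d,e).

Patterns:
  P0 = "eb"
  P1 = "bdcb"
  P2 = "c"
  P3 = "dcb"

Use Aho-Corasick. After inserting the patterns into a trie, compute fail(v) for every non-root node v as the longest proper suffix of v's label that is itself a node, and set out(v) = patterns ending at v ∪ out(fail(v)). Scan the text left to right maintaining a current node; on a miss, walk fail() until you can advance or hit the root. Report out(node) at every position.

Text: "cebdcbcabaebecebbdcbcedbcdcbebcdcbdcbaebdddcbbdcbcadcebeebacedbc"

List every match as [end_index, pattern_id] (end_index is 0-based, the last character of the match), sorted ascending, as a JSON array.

Build:
Trie (insert patterns):
  n0 'ε': b→3 c→7 d→8 e→1
  n1 'e': b→2
  n2 'eb': ·  [P0 ends]
  n3 'b': d→4
  n4 'bd': c→5
  n5 'bdc': b→6
  n6 'bdcb': ·  [P1 ends]
  n7 'c': ·  [P2 ends]
  n8 'd': c→9
  n9 'dc': b→10
  n10 'dcb': ·  [P3 ends]

Failure links (BFS by depth):
  n1('e'): parent n0 fail=0; on 'e' 0 → fail=0;  out ∅∪∅=∅
  n3('b'): parent n0 fail=0; on 'b' 0 → fail=0;  out ∅∪∅=∅
  n7('c'): parent n0 fail=0; on 'c' 0 → fail=0;  out {2}∪∅={2}
  n8('d'): parent n0 fail=0; on 'd' 0 → fail=0;  out ∅∪∅=∅
  n2('eb'): parent n1 fail=0; on 'b' 0 → fail=3;  out {0}∪∅={0}
  n4('bd'): parent n3 fail=0; on 'd' 0 → fail=8;  out ∅∪∅=∅
  n9('dc'): parent n8 fail=0; on 'c' 0 → fail=7;  out ∅∪{2}={2}
  n5('bdc'): parent n4 fail=8; on 'c' 8 → fail=9;  out ∅∪{2}={2}
  n10('dcb'): parent n9 fail=7; on 'b' 7→0 → fail=3;  out {3}∪∅={3}
  n6('bdcb'): parent n5 fail=9; on 'b' 9 → fail=10;  out {1}∪{3}={1,3}

Scan:
i=0 'c': node 0→7  → match P2@[0:0]
i=1 'e': node 7→1 (via fail)
i=2 'b': node 1→2  → match P0@[1:2]
i=3 'd': node 2→4 (via fail)
i=4 'c': node 4→5  → match P2@[4:4]
i=5 'b': node 5→6  → match P1@[2:5],P3@[3:5]
i=6 'c': node 6→7 (via fail)  → match P2@[6:6]
i=7 'a': node 7→0 (via fail)
i=8 'b': node 0→3
i=9 'a': node 3→0 (via fail)
i=10 'e': node 0→1
i=11 'b': node 1→2  → match P0@[10:11]
i=12 'e': node 2→1 (via fail)
i=13 'c': node 1→7 (via fail)  → match P2@[13:13]
i=14 'e': node 7→1 (via fail)
i=15 'b': node 1→2  → match P0@[14:15]
i=16 'b': node 2→3 (via fail)
i=17 'd': node 3→4
i=18 'c': node 4→5  → match P2@[18:18]
i=19 'b': node 5→6  → match P1@[16:19],P3@[17:19]
i=20 'c': node 6→7 (via fail)  → match P2@[20:20]
i=21 'e': node 7→1 (via fail)
i=22 'd': node 1→8 (via fail)
i=23 'b': node 8→3 (via fail)
i=24 'c': node 3→7 (via fail)  → match P2@[24:24]
i=25 'd': node 7→8 (via fail)
i=26 'c': node 8→9  → match P2@[26:26]
i=27 'b': node 9→10  → match P3@[25:27]
i=28 'e': node 10→1 (via fail)
i=29 'b': node 1→2  → match P0@[28:29]
i=30 'c': node 2→7 (via fail)  → match P2@[30:30]
i=31 'd': node 7→8 (via fail)
i=32 'c': node 8→9  → match P2@[32:32]
i=33 'b': node 9→10  → match P3@[31:33]
i=34 'd': node 10→4 (via fail)
i=35 'c': node 4→5  → match P2@[35:35]
i=36 'b': node 5→6  → match P1@[33:36],P3@[34:36]
i=37 'a': node 6→0 (via fail)
i=38 'e': node 0→1
i=39 'b': node 1→2  → match P0@[38:39]
i=40 'd': node 2→4 (via fail)
i=41 'd': node 4→8 (via fail)
i=42 'd': node 8→8 (via fail)
i=43 'c': node 8→9  → match P2@[43:43]
i=44 'b': node 9→10  → match P3@[42:44]
i=45 'b': node 10→3 (via fail)
i=46 'd': node 3→4
i=47 'c': node 4→5  → match P2@[47:47]
i=48 'b': node 5→6  → match P1@[45:48],P3@[46:48]
i=49 'c': node 6→7 (via fail)  → match P2@[49:49]
i=50 'a': node 7→0 (via fail)
i=51 'd': node 0→8
i=52 'c': node 8→9  → match P2@[52:52]
i=53 'e': node 9→1 (via fail)
i=54 'b': node 1→2  → match P0@[53:54]
i=55 'e': node 2→1 (via fail)
i=56 'e': node 1→1 (via fail)
i=57 'b': node 1→2  → match P0@[56:57]
i=58 'a': node 2→0 (via fail)
i=59 'c': node 0→7  → match P2@[59:59]
i=60 'e': node 7→1 (via fail)
i=61 'd': node 1→8 (via fail)
i=62 'b': node 8→3 (via fail)
i=63 'c': node 3→7 (via fail)  → match P2@[63:63]

Result: [[0,2],[2,0],[4,2],[5,1],[5,3],[6,2],[11,0],[13,2],[15,0],[18,2],[19,1],[19,3],[20,2],[24,2],[26,2],[27,3],[29,0],[30,2],[32,2],[33,3],[35,2],[36,1],[36,3],[39,0],[43,2],[44,3],[47,2],[48,1],[48,3],[49,2],[52,2],[54,0],[57,0],[59,2],[63,2]]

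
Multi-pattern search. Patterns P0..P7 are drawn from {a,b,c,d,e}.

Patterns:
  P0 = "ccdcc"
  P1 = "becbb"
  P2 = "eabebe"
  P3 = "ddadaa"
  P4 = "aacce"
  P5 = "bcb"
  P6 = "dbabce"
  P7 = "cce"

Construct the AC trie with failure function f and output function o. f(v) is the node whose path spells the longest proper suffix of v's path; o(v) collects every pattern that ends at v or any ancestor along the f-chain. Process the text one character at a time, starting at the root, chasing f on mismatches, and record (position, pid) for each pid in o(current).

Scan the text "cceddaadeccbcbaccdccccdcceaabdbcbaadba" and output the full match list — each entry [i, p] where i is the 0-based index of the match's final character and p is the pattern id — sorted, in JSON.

Build:
Trie nodes:
  n0 'ε': a→23 b→6 c→1 d→17 e→11
  n1 'c': c→2
  n2 'cc': d→3 e→35
  n3 'ccd': c→4
  n4 'ccdc': c→5
  n5 'ccdcc': ·  [P0 ends]
  n6 'b': c→28 e→7
  n7 'be': c→8
  n8 'bec': b→9
  n9 'becb': b→10
  n10 'becbb': ·  [P1 ends]
  n11 'e': a→12
  n12 'ea': b→13
  n13 'eab': e→14
  n14 'eabe': b→15
  n15 'eabeb': e→16
  n16 'eabebe': ·  [P2 ends]
  n17 'd': b→30 d→18
  n18 'dd': a→19
  n19 'dda': d→20
  n20 'ddad': a→21
  n21 'ddada': a→22
  n22 'ddadaa': ·  [P3 ends]
  n23 'a': a→24
  n24 'aa': c→25
  n25 'aac': c→26
  n26 'aacc': e→27
  n27 'aacce': ·  [P4 ends]
  n28 'bc': b→29
  n29 'bcb': ·  [P5 ends]
  n30 'db': a→31
  n31 'dba': b→32
  n32 'dbab': c→33
  n33 'dbabc': e→34
  n34 'dbabce': ·  [P6 ends]
  n35 'cce': ·  [P7 ends]

Failure links (BFS by depth):
  fail(1) 'c': from fail(0)=0 chase 'c': 0 ⇒ 0;  out=∅∪out(0)=∅
  fail(6) 'b': from fail(0)=0 chase 'b': 0 ⇒ 0;  out=∅∪out(0)=∅
  fail(11) 'e': from fail(0)=0 chase 'e': 0 ⇒ 0;  out=∅∪out(0)=∅
  fail(17) 'd': from fail(0)=0 chase 'd': 0 ⇒ 0;  out=∅∪out(0)=∅
  fail(23) 'a': from fail(0)=0 chase 'a': 0 ⇒ 0;  out=∅∪out(0)=∅
  fail(2) 'cc': from fail(1)=0 chase 'c': 0 ⇒ 1;  out=∅∪out(1)=∅
  fail(7) 'be': from fail(6)=0 chase 'e': 0 ⇒ 11;  out=∅∪out(11)=∅
  fail(12) 'ea': from fail(11)=0 chase 'a': 0 ⇒ 23;  out=∅∪out(23)=∅
  fail(18) 'dd': from fail(17)=0 chase 'd': 0 ⇒ 17;  out=∅∪out(17)=∅
  fail(24) 'aa': from fail(23)=0 chase 'a': 0 ⇒ 23;  out=∅∪out(23)=∅
  fail(28) 'bc': from fail(6)=0 chase 'c': 0 ⇒ 1;  out=∅∪out(1)=∅
  fail(30) 'db': from fail(17)=0 chase 'b': 0 ⇒ 6;  out=∅∪out(6)=∅
  fail(3) 'ccd': from fail(2)=1 chase 'd': 1→0 ⇒ 17;  out=∅∪out(17)=∅
  fail(8) 'bec': from fail(7)=11 chase 'c': 11→0 ⇒ 1;  out=∅∪out(1)=∅
  fail(13) 'eab': from fail(12)=23 chase 'b': 23→0 ⇒ 6;  out=∅∪out(6)=∅
  fail(19) 'dda': from fail(18)=17 chase 'a': 17→0 ⇒ 23;  out=∅∪out(23)=∅
  fail(25) 'aac': from fail(24)=23 chase 'c': 23→0 ⇒ 1;  out=∅∪out(1)=∅
  fail(29) 'bcb': from fail(28)=1 chase 'b': 1→0 ⇒ 6;  out={5}∪out(6)={5}
  fail(31) 'dba': from fail(30)=6 chase 'a': 6→0 ⇒ 23;  out=∅∪out(23)=∅
  fail(35) 'cce': from fail(2)=1 chase 'e': 1→0 ⇒ 11;  out={7}∪out(11)={7}
  fail(4) 'ccdc': from fail(3)=17 chase 'c': 17→0 ⇒ 1;  out=∅∪out(1)=∅
  fail(9) 'becb': from fail(8)=1 chase 'b': 1→0 ⇒ 6;  out=∅∪out(6)=∅
  fail(14) 'eabe': from fail(13)=6 chase 'e': 6 ⇒ 7;  out=∅∪out(7)=∅
  fail(20) 'ddad': from fail(19)=23 chase 'd': 23→0 ⇒ 17;  out=∅∪out(17)=∅
  fail(26) 'aacc': from fail(25)=1 chase 'c': 1 ⇒ 2;  out=∅∪out(2)=∅
  fail(32) 'dbab': from fail(31)=23 chase 'b': 23→0 ⇒ 6;  out=∅∪out(6)=∅
  fail(5) 'ccdcc': from fail(4)=1 chase 'c': 1 ⇒ 2;  out={0}∪out(2)={0}
  fail(10) 'becbb': from fail(9)=6 chase 'b': 6→0 ⇒ 6;  out={1}∪out(6)={1}
  fail(15) 'eabeb': from fail(14)=7 chase 'b': 7→11→0 ⇒ 6;  out=∅∪out(6)=∅
  fail(21) 'ddada': from fail(20)=17 chase 'a': 17→0 ⇒ 23;  out=∅∪out(23)=∅
  fail(27) 'aacce': from fail(26)=2 chase 'e': 2 ⇒ 35;  out={4}∪out(35)={4,7}
  fail(33) 'dbabc': from fail(32)=6 chase 'c': 6 ⇒ 28;  out=∅∪out(28)=∅
  fail(16) 'eabebe': from fail(15)=6 chase 'e': 6 ⇒ 7;  out={2}∪out(7)={2}
  fail(22) 'ddadaa': from fail(21)=23 chase 'a': 23 ⇒ 24;  out={3}∪out(24)={3}
  fail(34) 'dbabce': from fail(33)=28 chase 'e': 28→1→0 ⇒ 11;  out={6}∪out(11)={6}

Run:
pos 0 'c': at 1
pos 1 'c': at 2
pos 2 'e': at 35  emit P7@[0:2]
pos 3 'd': at 17 (fail-walked)
pos 4 'd': at 18
pos 5 'a': at 19
pos 6 'a': at 24 (fail-walked)
pos 7 'd': at 17 (fail-walked)
pos 8 'e': at 11 (fail-walked)
pos 9 'c': at 1 (fail-walked)
pos 10 'c': at 2
pos 11 'b': at 6 (fail-walked)
pos 12 'c': at 28
pos 13 'b': at 29  emit P5@[11:13]
pos 14 'a': at 23 (fail-walked)
pos 15 'c': at 1 (fail-walked)
pos 16 'c': at 2
pos 17 'd': at 3
pos 18 'c': at 4
pos 19 'c': at 5  emit P0@[15:19]
pos 20 'c': at 2 (fail-walked)
pos 21 'c': at 2 (fail-walked)
pos 22 'd': at 3
pos 23 'c': at 4
pos 24 'c': at 5  emit P0@[20:24]
pos 25 'e': at 35 (fail-walked)  emit P7@[23:25]
pos 26 'a': at 12 (fail-walked)
pos 27 'a': at 24 (fail-walked)
pos 28 'b': at 6 (fail-walked)
pos 29 'd': at 17 (fail-walked)
pos 30 'b': at 30
pos 31 'c': at 28 (fail-walked)
pos 32 'b': at 29  emit P5@[30:32]
pos 33 'a': at 23 (fail-walked)
pos 34 'a': at 24
pos 35 'd': at 17 (fail-walked)
pos 36 'b': at 30
pos 37 'a': at 31

All matches (sorted): [[2,7],[13,5],[19,0],[24,0],[25,7],[32,5]]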